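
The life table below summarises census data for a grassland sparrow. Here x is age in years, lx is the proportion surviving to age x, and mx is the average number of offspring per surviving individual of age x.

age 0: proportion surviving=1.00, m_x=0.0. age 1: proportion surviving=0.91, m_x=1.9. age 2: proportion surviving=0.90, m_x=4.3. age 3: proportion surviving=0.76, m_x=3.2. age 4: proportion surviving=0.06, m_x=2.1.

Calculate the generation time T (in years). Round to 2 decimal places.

lx·mx: 0, 1.729, 3.87, 2.432, 0.126 → R0 = 8.157
x·lx·mx: 0, 1.729, 7.74, 7.296, 0.504 → Σ = 17.269
T = 17.269 / 8.157 = 2.117077… → 2.12

2.12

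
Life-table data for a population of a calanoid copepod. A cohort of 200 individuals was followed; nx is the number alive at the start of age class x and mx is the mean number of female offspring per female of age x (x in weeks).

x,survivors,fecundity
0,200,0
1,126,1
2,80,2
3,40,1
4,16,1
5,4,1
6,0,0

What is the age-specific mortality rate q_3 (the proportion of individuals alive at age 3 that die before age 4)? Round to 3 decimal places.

0.600

lx = nx/n0 = nx/200: 1, 0.63, 0.4, 0.2, 0.08, 0.02, 0
q_3 = (l_3 − l_4) / l_3 = (0.2 − 0.08) / 0.2
     = 0.12 / 0.2 = 0.6 → 0.600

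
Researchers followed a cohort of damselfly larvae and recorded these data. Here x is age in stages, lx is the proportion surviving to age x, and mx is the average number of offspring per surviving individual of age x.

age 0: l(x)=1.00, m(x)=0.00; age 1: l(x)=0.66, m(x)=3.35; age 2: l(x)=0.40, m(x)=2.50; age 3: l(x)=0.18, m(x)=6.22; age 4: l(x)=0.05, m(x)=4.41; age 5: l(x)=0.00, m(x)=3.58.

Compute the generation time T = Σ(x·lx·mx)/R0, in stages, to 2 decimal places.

1.86

lx·mx: 0, 2.211, 1, 1.1196, 0.2205, 0 → R0 = 4.5511
x·lx·mx: 0, 2.211, 2, 3.3588, 0.882, 0 → Σ = 8.4518
T = 8.4518 / 4.5511 = 1.857089… → 1.86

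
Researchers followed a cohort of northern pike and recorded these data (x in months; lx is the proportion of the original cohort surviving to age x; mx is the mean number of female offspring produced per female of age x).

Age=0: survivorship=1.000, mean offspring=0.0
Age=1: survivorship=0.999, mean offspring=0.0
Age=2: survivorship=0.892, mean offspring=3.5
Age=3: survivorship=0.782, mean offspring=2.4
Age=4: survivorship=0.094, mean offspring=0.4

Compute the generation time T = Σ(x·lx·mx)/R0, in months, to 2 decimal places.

2.39

lx·mx: 0, 0, 3.122, 1.8768, 0.0376 → R0 = 5.0364
x·lx·mx: 0, 0, 6.244, 5.6304, 0.1504 → Σ = 12.0248
T = 12.0248 / 5.0364 = 2.387578… → 2.39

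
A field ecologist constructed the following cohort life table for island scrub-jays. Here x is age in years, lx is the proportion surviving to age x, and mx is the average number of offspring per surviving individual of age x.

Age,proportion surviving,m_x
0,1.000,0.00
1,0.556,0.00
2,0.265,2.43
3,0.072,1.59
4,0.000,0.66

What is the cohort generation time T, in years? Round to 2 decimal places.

lx·mx: 0, 0, 0.64395, 0.11448, 0 → R0 = 0.75843
x·lx·mx: 0, 0, 1.2879, 0.34344, 0 → Σ = 1.63134
T = 1.63134 / 0.75843 = 2.150943… → 2.15

2.15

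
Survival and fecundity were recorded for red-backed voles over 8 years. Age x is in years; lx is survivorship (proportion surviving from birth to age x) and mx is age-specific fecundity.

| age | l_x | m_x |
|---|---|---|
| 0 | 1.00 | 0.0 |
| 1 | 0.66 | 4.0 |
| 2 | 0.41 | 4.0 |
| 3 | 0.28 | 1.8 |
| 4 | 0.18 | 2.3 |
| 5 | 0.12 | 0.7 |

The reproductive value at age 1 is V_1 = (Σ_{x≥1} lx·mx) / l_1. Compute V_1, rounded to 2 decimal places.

8.00

lx·mx for x ≥ 1: 2.64, 1.64, 0.504, 0.414, 0.084 → sum = 5.282
V_1 = 5.282 / l_1 = 5.282 / 0.66 = 8.00303… → 8.00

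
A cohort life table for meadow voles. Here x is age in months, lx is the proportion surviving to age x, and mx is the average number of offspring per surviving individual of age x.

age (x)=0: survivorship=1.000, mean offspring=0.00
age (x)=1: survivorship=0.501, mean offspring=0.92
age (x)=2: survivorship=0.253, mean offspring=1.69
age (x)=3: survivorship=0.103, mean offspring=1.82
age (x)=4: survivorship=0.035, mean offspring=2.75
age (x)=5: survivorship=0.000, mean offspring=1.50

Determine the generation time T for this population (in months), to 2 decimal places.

1.93

lx·mx: 0, 0.46092, 0.42757, 0.18746, 0.09625, 0 → R0 = 1.1722
x·lx·mx: 0, 0.46092, 0.85514, 0.56238, 0.385, 0 → Σ = 2.26344
T = 2.26344 / 1.1722 = 1.930933… → 1.93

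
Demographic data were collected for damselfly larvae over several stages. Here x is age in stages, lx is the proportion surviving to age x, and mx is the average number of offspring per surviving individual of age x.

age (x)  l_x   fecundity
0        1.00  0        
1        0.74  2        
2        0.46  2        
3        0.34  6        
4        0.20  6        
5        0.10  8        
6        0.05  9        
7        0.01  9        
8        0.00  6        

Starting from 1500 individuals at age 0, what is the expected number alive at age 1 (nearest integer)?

Expected survivors = N0 · l_1 = 1500 × 0.74 = 1110 → 1110

1110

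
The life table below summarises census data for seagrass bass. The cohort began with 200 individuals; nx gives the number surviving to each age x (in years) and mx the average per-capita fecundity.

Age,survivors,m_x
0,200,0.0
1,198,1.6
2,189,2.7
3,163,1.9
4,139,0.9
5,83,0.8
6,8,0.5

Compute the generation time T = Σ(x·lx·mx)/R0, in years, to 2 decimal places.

lx = nx/n0 = nx/200: 1, 0.99, 0.945, 0.815, 0.695, 0.415, 0.04
lx·mx: 0, 1.584, 2.5515, 1.5485, 0.6255, 0.332, 0.02 → R0 = 6.6615
x·lx·mx: 0, 1.584, 5.103, 4.6455, 2.502, 1.66, 0.12 → Σ = 15.6145
T = 15.6145 / 6.6615 = 2.343992… → 2.34

2.34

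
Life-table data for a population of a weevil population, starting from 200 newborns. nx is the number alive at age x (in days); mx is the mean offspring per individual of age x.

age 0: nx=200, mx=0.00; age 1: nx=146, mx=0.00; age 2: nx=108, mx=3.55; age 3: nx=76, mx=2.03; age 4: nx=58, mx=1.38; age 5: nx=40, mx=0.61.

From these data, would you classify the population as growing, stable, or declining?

lx = nx/n0 = nx/200: 1, 0.73, 0.54, 0.38, 0.29, 0.2
R0 = Σ lx·mx = 0 + 0 + 1.917 + 0.7714 + 0.4002 + 0.122 = 3.2106
R0 > 1, so the population is growing.

growing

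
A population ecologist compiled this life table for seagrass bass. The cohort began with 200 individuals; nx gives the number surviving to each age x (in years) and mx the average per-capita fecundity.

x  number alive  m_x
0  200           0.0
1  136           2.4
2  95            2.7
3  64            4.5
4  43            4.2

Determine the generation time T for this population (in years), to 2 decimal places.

2.31

lx = nx/n0 = nx/200: 1, 0.68, 0.475, 0.32, 0.215
lx·mx: 0, 1.632, 1.2825, 1.44, 0.903 → R0 = 5.2575
x·lx·mx: 0, 1.632, 2.565, 4.32, 3.612 → Σ = 12.129
T = 12.129 / 5.2575 = 2.30699… → 2.31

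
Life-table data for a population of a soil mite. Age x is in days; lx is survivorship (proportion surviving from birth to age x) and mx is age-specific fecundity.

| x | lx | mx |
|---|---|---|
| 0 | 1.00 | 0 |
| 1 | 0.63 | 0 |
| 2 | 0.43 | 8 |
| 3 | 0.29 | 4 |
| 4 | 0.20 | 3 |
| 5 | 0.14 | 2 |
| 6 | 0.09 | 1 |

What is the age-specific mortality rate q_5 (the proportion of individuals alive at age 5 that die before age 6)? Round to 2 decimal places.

0.36

q_5 = (l_5 − l_6) / l_5 = (0.14 − 0.09) / 0.14
     = 0.05 / 0.14 = 0.357143… → 0.36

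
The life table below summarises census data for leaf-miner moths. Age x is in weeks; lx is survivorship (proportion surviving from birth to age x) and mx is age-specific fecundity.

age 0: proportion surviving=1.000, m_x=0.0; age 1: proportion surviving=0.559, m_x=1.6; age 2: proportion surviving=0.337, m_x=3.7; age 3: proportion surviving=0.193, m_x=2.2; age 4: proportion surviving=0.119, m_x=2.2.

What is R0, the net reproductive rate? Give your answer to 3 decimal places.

lx·mx by age: 0, 0.8944, 1.2469, 0.4246, 0.2618
R0 = Σ lx·mx = 2.8277 → 2.828

2.828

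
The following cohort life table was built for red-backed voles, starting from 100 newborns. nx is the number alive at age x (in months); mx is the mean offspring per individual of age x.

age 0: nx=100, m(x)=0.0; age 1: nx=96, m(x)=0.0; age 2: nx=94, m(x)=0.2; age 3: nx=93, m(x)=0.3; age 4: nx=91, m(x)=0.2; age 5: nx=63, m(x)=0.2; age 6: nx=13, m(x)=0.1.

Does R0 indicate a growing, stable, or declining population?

declining

lx = nx/n0 = nx/100: 1, 0.96, 0.94, 0.93, 0.91, 0.63, 0.13
R0 = Σ lx·mx = 0 + 0 + 0.188 + 0.279 + 0.182 + 0.126 + 0.013 = 0.788
R0 < 1, so the population is declining.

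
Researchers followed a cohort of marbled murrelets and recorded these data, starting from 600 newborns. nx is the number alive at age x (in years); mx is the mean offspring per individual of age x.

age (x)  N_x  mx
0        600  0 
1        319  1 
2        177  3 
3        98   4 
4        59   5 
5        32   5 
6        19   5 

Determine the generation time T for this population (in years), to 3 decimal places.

2.850

lx = nx/n0 = nx/600: 1, 0.53167…, 0.295, 0.16333…, 0.09833…, 0.05333…, 0.03167…
lx·mx: 0, 0.531667…, 0.885, 0.653333…, 0.491667…, 0.266667…, 0.158333… → R0 = 2.986667…
x·lx·mx: 0, 0.531667…, 1.77, 1.96…, 1.966667…, 1.333333…, 0.95… → Σ = 8.511667…
T = 8.511667… / 2.986667… = 2.849888… → 2.850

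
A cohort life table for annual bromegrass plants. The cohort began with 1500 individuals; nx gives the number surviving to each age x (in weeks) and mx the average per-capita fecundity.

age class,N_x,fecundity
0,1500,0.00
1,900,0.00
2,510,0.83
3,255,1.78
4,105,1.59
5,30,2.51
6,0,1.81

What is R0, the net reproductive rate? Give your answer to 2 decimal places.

lx = nx/n0 = nx/1500: 1, 0.6, 0.34, 0.17, 0.07, 0.02, 0
lx·mx by age: 0, 0, 0.2822, 0.3026, 0.1113, 0.0502, 0
R0 = Σ lx·mx = 0.7463 → 0.75

0.75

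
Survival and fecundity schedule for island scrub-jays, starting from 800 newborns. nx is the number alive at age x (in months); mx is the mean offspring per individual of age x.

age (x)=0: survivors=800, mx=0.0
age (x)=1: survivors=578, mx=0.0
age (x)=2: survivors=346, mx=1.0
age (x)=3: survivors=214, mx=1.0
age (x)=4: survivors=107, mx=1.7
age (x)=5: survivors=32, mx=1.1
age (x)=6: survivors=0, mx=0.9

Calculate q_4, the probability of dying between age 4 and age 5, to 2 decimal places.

0.70

lx = nx/n0 = nx/800: 1, 0.7225, 0.4325, 0.2675, 0.13375, 0.04, 0
q_4 = (l_4 − l_5) / l_4 = (0.13375 − 0.04) / 0.13375
     = 0.09375 / 0.13375 = 0.700935… → 0.70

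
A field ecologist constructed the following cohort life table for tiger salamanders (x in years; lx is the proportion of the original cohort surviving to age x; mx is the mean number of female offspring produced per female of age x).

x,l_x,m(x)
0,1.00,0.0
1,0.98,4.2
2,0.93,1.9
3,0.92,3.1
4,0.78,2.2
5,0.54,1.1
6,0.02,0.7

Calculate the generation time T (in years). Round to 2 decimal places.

2.36

lx·mx: 0, 4.116, 1.767, 2.852, 1.716, 0.594, 0.014 → R0 = 11.059
x·lx·mx: 0, 4.116, 3.534, 8.556, 6.864, 2.97, 0.084 → Σ = 26.124
T = 26.124 / 11.059 = 2.362239… → 2.36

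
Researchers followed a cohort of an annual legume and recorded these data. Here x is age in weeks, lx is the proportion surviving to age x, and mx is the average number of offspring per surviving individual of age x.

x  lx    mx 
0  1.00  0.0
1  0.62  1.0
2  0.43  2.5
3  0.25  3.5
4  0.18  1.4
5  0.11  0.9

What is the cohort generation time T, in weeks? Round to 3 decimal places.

2.362

lx·mx: 0, 0.62, 1.075, 0.875, 0.252, 0.099 → R0 = 2.921
x·lx·mx: 0, 0.62, 2.15, 2.625, 1.008, 0.495 → Σ = 6.898
T = 6.898 / 2.921 = 2.36152… → 2.362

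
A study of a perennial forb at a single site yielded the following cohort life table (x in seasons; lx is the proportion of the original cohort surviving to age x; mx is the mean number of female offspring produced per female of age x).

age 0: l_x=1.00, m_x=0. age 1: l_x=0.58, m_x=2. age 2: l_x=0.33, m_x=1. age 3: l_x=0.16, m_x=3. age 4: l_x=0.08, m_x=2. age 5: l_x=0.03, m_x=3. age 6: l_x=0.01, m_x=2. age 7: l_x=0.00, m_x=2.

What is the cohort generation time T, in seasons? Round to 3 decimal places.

lx·mx: 0, 1.16, 0.33, 0.48, 0.16, 0.09, 0.02, 0 → R0 = 2.24
x·lx·mx: 0, 1.16, 0.66, 1.44, 0.64, 0.45, 0.12, 0 → Σ = 4.47
T = 4.47 / 2.24 = 1.995536… → 1.996

1.996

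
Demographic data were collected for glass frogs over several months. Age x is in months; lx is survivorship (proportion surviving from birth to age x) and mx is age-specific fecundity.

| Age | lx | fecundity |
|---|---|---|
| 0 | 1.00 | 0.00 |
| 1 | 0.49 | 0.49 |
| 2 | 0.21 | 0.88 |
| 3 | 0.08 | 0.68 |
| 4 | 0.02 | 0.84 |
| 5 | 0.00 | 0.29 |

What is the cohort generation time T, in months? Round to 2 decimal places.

1.69

lx·mx: 0, 0.2401, 0.1848, 0.0544, 0.0168, 0 → R0 = 0.4961
x·lx·mx: 0, 0.2401, 0.3696, 0.1632, 0.0672, 0 → Σ = 0.8401
T = 0.8401 / 0.4961 = 1.693409… → 1.69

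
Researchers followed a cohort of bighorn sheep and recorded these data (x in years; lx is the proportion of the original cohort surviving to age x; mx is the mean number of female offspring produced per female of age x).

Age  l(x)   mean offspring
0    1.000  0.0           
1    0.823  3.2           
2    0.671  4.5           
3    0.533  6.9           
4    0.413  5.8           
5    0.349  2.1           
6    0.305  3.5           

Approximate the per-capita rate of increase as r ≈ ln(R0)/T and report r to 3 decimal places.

0.895

R0 = Σ lx·mx = 0 + 2.6336 + 3.0195 + 3.6777 + 2.3954 + 0.7329 + 1.0675 = 13.5266
Σ x·lx·mx = 39.3568; T = 39.3568/13.5266 = 2.90959…
r ≈ ln(R0)/T = ln(13.5266)/2.90959… = 0.8952… → 0.895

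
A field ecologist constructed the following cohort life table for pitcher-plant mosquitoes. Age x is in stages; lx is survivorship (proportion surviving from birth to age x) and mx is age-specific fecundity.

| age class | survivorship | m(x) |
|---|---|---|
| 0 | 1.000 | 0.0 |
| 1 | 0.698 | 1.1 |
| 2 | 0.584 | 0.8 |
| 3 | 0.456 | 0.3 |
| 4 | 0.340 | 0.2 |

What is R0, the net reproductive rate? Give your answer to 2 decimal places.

lx·mx by age: 0, 0.7678, 0.4672, 0.1368, 0.068
R0 = Σ lx·mx = 1.4398 → 1.44

1.44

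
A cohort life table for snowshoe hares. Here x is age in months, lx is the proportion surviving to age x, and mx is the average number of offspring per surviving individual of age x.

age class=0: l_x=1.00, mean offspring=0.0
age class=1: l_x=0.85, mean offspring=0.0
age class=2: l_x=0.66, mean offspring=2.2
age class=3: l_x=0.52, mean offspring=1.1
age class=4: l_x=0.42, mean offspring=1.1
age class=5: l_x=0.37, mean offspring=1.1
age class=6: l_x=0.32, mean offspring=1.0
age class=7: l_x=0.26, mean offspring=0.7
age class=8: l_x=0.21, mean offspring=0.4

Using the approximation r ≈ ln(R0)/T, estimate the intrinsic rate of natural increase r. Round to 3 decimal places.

R0 = Σ lx·mx = 0 + 0 + 1.452 + 0.572 + 0.462 + 0.407 + 0.32 + 0.182 + 0.084 = 3.479
Σ x·lx·mx = 12.369; T = 12.369/3.479 = 3.55533…
r ≈ ln(R0)/T = ln(3.479)/3.55533… = 0.35067… → 0.351

0.351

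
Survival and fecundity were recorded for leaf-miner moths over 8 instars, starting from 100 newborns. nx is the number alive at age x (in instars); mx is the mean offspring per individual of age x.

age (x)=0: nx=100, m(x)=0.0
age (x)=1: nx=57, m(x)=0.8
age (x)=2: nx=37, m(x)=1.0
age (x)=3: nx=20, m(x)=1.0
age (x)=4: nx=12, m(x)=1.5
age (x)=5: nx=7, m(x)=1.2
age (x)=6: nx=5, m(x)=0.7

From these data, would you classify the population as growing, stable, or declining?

growing

lx = nx/n0 = nx/100: 1, 0.57, 0.37, 0.2, 0.12, 0.07, 0.05
R0 = Σ lx·mx = 0 + 0.456 + 0.37 + 0.2 + 0.18 + 0.084 + 0.035 = 1.325
R0 > 1, so the population is growing.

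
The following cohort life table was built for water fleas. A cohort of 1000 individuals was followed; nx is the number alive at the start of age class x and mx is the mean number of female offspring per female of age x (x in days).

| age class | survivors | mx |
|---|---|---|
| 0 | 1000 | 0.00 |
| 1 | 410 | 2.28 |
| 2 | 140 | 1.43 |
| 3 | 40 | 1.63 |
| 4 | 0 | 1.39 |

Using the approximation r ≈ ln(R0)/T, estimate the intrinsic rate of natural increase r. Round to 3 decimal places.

0.143

lx = nx/n0 = nx/1000: 1, 0.41, 0.14, 0.04, 0
R0 = Σ lx·mx = 0 + 0.9348 + 0.2002 + 0.0652 + 0 = 1.2002
Σ x·lx·mx = 1.5308; T = 1.5308/1.2002 = 1.27545…
r ≈ ln(R0)/T = ln(1.2002)/1.27545… = 0.14308… → 0.143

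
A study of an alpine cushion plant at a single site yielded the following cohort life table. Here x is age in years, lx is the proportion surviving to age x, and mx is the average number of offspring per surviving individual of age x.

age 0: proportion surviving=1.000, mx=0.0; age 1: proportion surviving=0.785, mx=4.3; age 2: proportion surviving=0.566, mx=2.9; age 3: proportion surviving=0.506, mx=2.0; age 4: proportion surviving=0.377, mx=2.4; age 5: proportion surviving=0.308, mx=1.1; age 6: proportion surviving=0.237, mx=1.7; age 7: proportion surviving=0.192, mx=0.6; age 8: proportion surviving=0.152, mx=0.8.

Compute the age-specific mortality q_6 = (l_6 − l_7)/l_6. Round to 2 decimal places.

q_6 = (l_6 − l_7) / l_6 = (0.237 − 0.192) / 0.237
     = 0.045 / 0.237 = 0.189873… → 0.19

0.19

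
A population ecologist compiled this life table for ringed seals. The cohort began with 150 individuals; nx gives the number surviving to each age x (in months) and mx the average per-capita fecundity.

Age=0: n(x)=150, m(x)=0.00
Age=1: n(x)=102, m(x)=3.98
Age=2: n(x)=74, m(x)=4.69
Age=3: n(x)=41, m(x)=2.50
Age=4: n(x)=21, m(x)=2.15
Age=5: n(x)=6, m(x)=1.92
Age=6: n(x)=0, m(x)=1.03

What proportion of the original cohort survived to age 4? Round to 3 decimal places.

0.140

l_4 = n_4/n_0 = 21/150 = 0.14 → 0.140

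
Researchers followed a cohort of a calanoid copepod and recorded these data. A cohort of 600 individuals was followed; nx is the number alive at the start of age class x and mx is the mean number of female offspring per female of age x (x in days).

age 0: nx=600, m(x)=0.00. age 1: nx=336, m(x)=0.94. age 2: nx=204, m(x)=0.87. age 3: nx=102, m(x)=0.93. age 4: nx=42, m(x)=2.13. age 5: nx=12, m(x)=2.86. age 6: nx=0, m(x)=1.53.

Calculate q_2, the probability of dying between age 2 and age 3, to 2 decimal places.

0.50

lx = nx/n0 = nx/600: 1, 0.56, 0.34, 0.17, 0.07, 0.02, 0
q_2 = (l_2 − l_3) / l_2 = (0.34 − 0.17) / 0.34
     = 0.17 / 0.34 = 0.5 → 0.50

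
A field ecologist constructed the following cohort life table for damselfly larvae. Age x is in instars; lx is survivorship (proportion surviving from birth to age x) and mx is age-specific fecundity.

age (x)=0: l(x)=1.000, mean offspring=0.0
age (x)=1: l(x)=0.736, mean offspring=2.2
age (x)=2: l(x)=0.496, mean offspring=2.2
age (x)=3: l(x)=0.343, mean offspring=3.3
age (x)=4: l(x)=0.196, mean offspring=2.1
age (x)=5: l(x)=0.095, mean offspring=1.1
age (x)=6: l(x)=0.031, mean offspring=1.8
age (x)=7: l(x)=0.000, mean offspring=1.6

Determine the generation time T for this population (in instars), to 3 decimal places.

lx·mx: 0, 1.6192, 1.0912, 1.1319, 0.4116, 0.1045, 0.0558, 0 → R0 = 4.4142
x·lx·mx: 0, 1.6192, 2.1824, 3.3957, 1.6464, 0.5225, 0.3348, 0 → Σ = 9.701
T = 9.701 / 4.4142 = 2.19768… → 2.198

2.198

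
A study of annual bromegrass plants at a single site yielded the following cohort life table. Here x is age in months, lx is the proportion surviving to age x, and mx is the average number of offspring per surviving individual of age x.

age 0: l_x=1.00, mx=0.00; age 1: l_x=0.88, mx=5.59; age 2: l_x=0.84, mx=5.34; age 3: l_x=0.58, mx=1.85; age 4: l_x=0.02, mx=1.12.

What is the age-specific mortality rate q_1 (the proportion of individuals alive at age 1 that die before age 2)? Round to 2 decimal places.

q_1 = (l_1 − l_2) / l_1 = (0.88 − 0.84) / 0.88
     = 0.04 / 0.88 = 0.045455… → 0.05

0.05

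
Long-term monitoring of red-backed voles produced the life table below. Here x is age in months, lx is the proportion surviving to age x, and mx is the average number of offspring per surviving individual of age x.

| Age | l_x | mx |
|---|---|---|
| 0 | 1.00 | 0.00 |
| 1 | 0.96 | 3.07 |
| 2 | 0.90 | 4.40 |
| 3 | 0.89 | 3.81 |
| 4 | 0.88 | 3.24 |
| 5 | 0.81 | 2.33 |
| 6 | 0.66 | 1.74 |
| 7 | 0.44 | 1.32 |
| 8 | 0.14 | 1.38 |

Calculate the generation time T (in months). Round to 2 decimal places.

3.21

lx·mx: 0, 2.9472, 3.96, 3.3909, 2.8512, 1.8873, 1.1484, 0.5808, 0.1932 → R0 = 16.959
x·lx·mx: 0, 2.9472, 7.92, 10.1727, 11.4048, 9.4365, 6.8904, 4.0656, 1.5456 → Σ = 54.3828
T = 54.3828 / 16.959 = 3.206722… → 3.21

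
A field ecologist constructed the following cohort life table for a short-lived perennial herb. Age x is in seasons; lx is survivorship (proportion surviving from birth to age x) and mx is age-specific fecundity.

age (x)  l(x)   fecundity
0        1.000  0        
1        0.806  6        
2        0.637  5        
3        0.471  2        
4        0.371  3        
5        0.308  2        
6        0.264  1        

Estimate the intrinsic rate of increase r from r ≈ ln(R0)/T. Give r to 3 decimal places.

R0 = Σ lx·mx = 0 + 4.836 + 3.185 + 0.942 + 1.113 + 0.616 + 0.264 = 10.956
Σ x·lx·mx = 23.148; T = 23.148/10.956 = 2.11281…
r ≈ ln(R0)/T = ln(10.956)/2.11281… = 1.13303… → 1.133

1.133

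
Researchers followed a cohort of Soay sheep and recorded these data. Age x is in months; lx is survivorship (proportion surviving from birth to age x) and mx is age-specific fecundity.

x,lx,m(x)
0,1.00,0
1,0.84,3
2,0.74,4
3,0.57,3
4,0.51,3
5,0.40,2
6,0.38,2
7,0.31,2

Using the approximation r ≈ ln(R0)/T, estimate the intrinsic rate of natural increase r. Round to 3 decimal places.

0.799

R0 = Σ lx·mx = 0 + 2.52 + 2.96 + 1.71 + 1.53 + 0.8 + 0.76 + 0.62 = 10.9
Σ x·lx·mx = 32.59; T = 32.59/10.9 = 2.98991…
r ≈ ln(R0)/T = ln(10.9)/2.98991… = 0.79894… → 0.799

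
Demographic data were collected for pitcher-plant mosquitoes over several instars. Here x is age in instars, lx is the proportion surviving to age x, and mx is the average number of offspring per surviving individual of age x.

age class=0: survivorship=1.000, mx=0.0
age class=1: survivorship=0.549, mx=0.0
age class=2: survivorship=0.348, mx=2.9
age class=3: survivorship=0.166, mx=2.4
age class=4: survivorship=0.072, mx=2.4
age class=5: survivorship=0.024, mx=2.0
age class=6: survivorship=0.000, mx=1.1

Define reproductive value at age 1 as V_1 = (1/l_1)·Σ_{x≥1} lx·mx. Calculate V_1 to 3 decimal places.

lx·mx for x ≥ 1: 0, 1.0092, 0.3984, 0.1728, 0.048, 0 → sum = 1.6284
V_1 = 1.6284 / l_1 = 1.6284 / 0.549 = 2.96612… → 2.966

2.966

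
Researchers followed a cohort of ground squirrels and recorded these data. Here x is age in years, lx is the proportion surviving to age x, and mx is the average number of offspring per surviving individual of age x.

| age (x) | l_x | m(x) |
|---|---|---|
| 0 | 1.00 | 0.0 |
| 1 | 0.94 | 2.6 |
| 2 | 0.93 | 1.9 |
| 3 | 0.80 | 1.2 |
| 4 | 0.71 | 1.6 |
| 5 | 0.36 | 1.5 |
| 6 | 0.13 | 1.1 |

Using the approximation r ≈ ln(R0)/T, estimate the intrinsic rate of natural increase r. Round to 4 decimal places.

0.8014

R0 = Σ lx·mx = 0 + 2.444 + 1.767 + 0.96 + 1.136 + 0.54 + 0.143 = 6.99
Σ x·lx·mx = 16.96; T = 16.96/6.99 = 2.42632…
r ≈ ln(R0)/T = ln(6.99)/2.42632… = 0.80141… → 0.8014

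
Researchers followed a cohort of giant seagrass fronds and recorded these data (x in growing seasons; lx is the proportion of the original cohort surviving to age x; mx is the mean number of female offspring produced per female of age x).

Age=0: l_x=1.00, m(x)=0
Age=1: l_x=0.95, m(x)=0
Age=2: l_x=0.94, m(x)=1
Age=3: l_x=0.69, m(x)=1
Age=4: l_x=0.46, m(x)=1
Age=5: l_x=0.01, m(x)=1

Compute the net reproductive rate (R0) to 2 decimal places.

2.10

lx·mx by age: 0, 0, 0.94, 0.69, 0.46, 0.01
R0 = Σ lx·mx = 2.1 → 2.10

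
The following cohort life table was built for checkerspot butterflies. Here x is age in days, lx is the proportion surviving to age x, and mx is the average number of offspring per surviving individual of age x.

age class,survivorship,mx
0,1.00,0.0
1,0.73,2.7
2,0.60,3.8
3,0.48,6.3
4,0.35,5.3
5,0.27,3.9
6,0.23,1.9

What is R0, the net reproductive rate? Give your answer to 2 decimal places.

10.62

lx·mx by age: 0, 1.971, 2.28, 3.024, 1.855, 1.053, 0.437
R0 = Σ lx·mx = 10.62 → 10.62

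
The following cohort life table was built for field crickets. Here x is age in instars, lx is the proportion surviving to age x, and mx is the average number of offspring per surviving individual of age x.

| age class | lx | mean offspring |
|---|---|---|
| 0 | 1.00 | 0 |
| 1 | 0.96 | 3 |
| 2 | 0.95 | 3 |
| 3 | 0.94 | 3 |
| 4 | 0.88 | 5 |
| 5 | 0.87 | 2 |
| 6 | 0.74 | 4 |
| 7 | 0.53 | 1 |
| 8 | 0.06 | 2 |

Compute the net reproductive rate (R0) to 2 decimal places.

18.30

lx·mx by age: 0, 2.88, 2.85, 2.82, 4.4, 1.74, 2.96, 0.53, 0.12
R0 = Σ lx·mx = 18.3 → 18.30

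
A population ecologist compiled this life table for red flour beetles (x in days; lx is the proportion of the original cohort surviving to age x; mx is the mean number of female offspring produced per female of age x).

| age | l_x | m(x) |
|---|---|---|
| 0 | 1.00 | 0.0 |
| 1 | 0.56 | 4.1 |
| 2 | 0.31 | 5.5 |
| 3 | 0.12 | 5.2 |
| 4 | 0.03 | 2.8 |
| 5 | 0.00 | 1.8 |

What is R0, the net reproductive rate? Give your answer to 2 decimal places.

lx·mx by age: 0, 2.296, 1.705, 0.624, 0.084, 0
R0 = Σ lx·mx = 4.709 → 4.71

4.71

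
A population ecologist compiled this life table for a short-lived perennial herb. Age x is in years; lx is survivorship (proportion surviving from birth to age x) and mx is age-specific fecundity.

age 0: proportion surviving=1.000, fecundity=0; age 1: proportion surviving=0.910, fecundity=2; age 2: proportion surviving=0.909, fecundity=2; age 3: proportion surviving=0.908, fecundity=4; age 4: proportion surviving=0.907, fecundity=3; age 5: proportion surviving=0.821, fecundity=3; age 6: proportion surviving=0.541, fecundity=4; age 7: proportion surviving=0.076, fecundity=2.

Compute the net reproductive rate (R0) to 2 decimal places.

14.77

lx·mx by age: 0, 1.82, 1.818, 3.632, 2.721, 2.463, 2.164, 0.152
R0 = Σ lx·mx = 14.77 → 14.77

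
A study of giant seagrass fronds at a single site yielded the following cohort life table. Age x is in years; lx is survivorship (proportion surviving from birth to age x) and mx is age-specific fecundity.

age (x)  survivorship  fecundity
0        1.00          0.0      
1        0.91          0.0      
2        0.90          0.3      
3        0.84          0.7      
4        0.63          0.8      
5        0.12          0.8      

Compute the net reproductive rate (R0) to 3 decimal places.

1.458

lx·mx by age: 0, 0, 0.27, 0.588, 0.504, 0.096
R0 = Σ lx·mx = 1.458 → 1.458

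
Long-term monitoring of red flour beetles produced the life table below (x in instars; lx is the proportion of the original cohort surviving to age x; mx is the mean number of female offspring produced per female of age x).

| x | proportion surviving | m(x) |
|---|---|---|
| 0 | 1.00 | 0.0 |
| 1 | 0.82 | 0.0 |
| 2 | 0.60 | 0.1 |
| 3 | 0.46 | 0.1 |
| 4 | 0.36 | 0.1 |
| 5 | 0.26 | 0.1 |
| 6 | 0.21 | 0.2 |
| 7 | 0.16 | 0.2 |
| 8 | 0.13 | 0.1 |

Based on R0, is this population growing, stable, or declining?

R0 = Σ lx·mx = 0 + 0 + 0.06 + 0.046 + 0.036 + 0.026 + 0.042 + 0.032 + 0.013 = 0.255
R0 < 1, so the population is declining.

declining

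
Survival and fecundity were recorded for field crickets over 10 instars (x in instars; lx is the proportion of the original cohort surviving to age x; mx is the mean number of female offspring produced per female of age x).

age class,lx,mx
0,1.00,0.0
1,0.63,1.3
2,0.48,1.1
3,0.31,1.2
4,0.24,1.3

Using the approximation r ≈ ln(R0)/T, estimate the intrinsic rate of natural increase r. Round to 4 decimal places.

R0 = Σ lx·mx = 0 + 0.819 + 0.528 + 0.372 + 0.312 = 2.031
Σ x·lx·mx = 4.239; T = 4.239/2.031 = 2.08715…
r ≈ ln(R0)/T = ln(2.031)/2.08715… = 0.339472… → 0.3395

0.3395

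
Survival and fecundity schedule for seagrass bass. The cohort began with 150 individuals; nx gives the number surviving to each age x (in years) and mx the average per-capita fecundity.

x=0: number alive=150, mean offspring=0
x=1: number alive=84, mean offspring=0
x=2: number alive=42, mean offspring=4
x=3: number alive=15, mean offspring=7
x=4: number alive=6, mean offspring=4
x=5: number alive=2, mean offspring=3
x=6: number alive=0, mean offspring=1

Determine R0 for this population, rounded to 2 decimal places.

2.02

lx = nx/n0 = nx/150: 1, 0.56, 0.28, 0.1, 0.04, 0.01333…, 0
lx·mx by age: 0, 0, 1.12, 0.7, 0.16, 0.04…, 0
R0 = Σ lx·mx = 2.02… → 2.02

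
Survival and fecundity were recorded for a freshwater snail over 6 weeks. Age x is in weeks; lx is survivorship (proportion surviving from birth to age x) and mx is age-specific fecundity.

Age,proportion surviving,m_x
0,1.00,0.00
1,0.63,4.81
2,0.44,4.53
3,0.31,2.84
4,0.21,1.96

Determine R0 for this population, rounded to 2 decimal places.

6.32

lx·mx by age: 0, 3.0303, 1.9932, 0.8804, 0.4116
R0 = Σ lx·mx = 6.3155 → 6.32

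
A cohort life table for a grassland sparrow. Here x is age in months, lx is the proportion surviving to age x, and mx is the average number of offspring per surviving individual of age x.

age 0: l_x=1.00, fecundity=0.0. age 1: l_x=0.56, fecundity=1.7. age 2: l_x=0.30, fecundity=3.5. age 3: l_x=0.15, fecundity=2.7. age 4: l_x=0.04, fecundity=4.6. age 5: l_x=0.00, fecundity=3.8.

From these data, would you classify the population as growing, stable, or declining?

growing

R0 = Σ lx·mx = 0 + 0.952 + 1.05 + 0.405 + 0.184 + 0 = 2.591
R0 > 1, so the population is growing.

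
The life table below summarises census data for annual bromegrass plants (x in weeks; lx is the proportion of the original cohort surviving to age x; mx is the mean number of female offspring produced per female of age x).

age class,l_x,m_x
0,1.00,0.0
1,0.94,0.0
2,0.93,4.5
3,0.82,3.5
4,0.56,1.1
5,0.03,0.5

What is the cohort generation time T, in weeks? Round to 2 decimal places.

lx·mx: 0, 0, 4.185, 2.87, 0.616, 0.015 → R0 = 7.686
x·lx·mx: 0, 0, 8.37, 8.61, 2.464, 0.075 → Σ = 19.519
T = 19.519 / 7.686 = 2.539552… → 2.54

2.54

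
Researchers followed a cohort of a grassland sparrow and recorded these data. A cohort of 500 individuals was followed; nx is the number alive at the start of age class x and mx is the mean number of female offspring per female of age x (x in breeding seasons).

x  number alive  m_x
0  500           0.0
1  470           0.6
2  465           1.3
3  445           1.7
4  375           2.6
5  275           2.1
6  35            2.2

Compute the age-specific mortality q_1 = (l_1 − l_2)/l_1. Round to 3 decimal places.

lx = nx/n0 = nx/500: 1, 0.94, 0.93, 0.89, 0.75, 0.55, 0.07
q_1 = (l_1 − l_2) / l_1 = (0.94 − 0.93) / 0.94
     = 0.01 / 0.94 = 0.010638… → 0.011

0.011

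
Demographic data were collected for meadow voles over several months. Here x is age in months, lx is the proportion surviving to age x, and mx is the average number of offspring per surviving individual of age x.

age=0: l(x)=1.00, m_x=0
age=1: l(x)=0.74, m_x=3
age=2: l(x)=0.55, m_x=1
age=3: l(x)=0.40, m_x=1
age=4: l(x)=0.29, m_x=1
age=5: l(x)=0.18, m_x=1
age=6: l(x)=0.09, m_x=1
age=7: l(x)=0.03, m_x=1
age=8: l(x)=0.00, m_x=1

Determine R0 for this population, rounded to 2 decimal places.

lx·mx by age: 0, 2.22, 0.55, 0.4, 0.29, 0.18, 0.09, 0.03, 0
R0 = Σ lx·mx = 3.76 → 3.76

3.76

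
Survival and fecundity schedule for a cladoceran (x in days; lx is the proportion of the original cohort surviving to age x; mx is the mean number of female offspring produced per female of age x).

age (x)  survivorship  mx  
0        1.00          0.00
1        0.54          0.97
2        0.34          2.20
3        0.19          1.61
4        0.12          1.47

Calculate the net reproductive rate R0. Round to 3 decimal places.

lx·mx by age: 0, 0.5238, 0.748, 0.3059, 0.1764
R0 = Σ lx·mx = 1.7541 → 1.754

1.754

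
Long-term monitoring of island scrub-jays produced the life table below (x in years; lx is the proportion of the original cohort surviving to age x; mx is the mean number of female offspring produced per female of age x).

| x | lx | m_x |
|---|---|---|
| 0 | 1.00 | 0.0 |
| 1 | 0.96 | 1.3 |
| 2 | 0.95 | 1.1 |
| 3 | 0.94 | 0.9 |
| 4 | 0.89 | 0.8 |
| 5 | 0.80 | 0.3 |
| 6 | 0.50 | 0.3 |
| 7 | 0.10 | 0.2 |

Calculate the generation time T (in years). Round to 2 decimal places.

2.57

lx·mx: 0, 1.248, 1.045, 0.846, 0.712, 0.24, 0.15, 0.02 → R0 = 4.261
x·lx·mx: 0, 1.248, 2.09, 2.538, 2.848, 1.2, 0.9, 0.14 → Σ = 10.964
T = 10.964 / 4.261 = 2.573105… → 2.57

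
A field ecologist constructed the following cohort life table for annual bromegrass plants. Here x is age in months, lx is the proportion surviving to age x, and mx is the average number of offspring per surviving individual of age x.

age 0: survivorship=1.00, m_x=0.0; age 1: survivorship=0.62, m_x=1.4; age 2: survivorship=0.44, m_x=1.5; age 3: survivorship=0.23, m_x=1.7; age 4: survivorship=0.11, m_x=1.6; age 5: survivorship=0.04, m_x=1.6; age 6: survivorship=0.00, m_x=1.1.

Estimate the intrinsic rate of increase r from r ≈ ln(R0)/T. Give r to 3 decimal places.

0.379

R0 = Σ lx·mx = 0 + 0.868 + 0.66 + 0.391 + 0.176 + 0.064 + 0 = 2.159
Σ x·lx·mx = 4.385; T = 4.385/2.159 = 2.03103…
r ≈ ln(R0)/T = ln(2.159)/2.03103… = 0.37894… → 0.379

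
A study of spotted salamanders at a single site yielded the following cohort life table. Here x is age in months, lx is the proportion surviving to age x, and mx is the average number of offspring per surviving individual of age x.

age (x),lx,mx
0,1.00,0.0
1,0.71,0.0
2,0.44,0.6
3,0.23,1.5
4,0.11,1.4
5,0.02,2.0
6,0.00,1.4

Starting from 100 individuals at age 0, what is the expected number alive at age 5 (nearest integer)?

2

Expected survivors = N0 · l_5 = 100 × 0.02 = 2 → 2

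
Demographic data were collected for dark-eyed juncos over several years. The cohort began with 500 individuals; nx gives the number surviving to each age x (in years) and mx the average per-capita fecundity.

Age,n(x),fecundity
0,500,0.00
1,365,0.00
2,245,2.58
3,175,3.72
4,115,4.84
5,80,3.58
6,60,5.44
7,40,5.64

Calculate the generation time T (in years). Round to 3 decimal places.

3.888

lx = nx/n0 = nx/500: 1, 0.73, 0.49, 0.35, 0.23, 0.16, 0.12, 0.08
lx·mx: 0, 0, 1.2642, 1.302, 1.1132, 0.5728, 0.6528, 0.4512 → R0 = 5.3562
x·lx·mx: 0, 0, 2.5284, 3.906, 4.4528, 2.864, 3.9168, 3.1584 → Σ = 20.8264
T = 20.8264 / 5.3562 = 3.888279… → 3.888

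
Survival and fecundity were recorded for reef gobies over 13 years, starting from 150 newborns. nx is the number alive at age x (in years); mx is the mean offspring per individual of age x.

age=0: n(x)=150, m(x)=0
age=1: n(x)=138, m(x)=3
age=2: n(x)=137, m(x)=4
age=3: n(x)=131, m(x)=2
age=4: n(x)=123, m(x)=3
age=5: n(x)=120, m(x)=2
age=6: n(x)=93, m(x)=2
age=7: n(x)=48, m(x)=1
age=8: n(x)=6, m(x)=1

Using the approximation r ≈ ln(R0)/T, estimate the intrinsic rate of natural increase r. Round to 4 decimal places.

lx = nx/n0 = nx/150: 1, 0.92, 0.91333…, 0.87333…, 0.82, 0.8, 0.62, 0.32, 0.04
R0 = Σ lx·mx = 0 + 2.76 + 3.65333… + 1.74667… + 2.46 + 1.6 + 1.24 + 0.32 + 0.04 = 13.82…
Σ x·lx·mx = 43.146667…; T = 43.146667…/13.82… = 3.12205…
r ≈ ln(R0)/T = ln(13.82…)/3.12205… = 0.841153… → 0.8412

0.8412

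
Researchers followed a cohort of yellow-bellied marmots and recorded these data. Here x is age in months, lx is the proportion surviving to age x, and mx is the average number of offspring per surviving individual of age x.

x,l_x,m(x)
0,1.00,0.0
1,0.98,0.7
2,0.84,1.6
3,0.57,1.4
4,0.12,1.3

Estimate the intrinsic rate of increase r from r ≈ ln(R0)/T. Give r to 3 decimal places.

R0 = Σ lx·mx = 0 + 0.686 + 1.344 + 0.798 + 0.156 = 2.984
Σ x·lx·mx = 6.392; T = 6.392/2.984 = 2.14209…
r ≈ ln(R0)/T = ln(2.984)/2.14209… = 0.51037… → 0.510

0.510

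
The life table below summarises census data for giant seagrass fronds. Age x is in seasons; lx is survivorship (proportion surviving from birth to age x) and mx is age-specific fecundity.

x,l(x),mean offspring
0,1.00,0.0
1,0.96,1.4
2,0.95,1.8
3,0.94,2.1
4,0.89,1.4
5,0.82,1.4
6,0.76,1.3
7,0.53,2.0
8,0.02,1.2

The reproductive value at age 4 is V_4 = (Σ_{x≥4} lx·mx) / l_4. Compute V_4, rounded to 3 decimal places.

lx·mx for x ≥ 4: 1.246, 1.148, 0.988, 1.06, 0.024 → sum = 4.466
V_4 = 4.466 / l_4 = 4.466 / 0.89 = 5.017978… → 5.018

5.018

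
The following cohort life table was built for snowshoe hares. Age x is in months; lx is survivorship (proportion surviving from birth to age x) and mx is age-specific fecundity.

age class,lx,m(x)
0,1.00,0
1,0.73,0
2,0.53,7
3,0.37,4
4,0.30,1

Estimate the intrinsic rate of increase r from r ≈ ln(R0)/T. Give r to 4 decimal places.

R0 = Σ lx·mx = 0 + 0 + 3.71 + 1.48 + 0.3 = 5.49
Σ x·lx·mx = 13.06; T = 13.06/5.49 = 2.37887…
r ≈ ln(R0)/T = ln(5.49)/2.37887… = 0.715856… → 0.7159

0.7159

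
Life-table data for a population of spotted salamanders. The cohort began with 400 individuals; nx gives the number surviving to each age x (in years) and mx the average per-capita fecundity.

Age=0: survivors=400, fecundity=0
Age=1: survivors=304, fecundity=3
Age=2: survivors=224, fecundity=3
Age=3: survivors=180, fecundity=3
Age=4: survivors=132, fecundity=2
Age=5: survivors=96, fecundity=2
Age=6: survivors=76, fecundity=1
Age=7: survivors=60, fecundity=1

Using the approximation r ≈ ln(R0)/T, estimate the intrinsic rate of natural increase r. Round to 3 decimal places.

0.769

lx = nx/n0 = nx/400: 1, 0.76, 0.56, 0.45, 0.33, 0.24, 0.19, 0.15
R0 = Σ lx·mx = 0 + 2.28 + 1.68 + 1.35 + 0.66 + 0.48 + 0.19 + 0.15 = 6.79
Σ x·lx·mx = 16.92; T = 16.92/6.79 = 2.4919…
r ≈ ln(R0)/T = ln(6.79)/2.4919… = 0.76867… → 0.769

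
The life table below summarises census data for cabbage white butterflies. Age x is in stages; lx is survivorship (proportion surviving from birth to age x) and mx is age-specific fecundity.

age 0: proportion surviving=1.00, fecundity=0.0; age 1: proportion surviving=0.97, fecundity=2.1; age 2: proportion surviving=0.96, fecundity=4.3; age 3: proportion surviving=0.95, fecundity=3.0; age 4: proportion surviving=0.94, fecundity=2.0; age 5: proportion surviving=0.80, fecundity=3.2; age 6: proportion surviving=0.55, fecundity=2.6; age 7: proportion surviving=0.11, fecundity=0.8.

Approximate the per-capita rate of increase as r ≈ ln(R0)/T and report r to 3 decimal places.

0.838

R0 = Σ lx·mx = 0 + 2.037 + 4.128 + 2.85 + 1.88 + 2.56 + 1.43 + 0.088 = 14.973
Σ x·lx·mx = 48.359; T = 48.359/14.973 = 3.22975…
r ≈ ln(R0)/T = ln(14.973)/3.22975… = 0.83791… → 0.838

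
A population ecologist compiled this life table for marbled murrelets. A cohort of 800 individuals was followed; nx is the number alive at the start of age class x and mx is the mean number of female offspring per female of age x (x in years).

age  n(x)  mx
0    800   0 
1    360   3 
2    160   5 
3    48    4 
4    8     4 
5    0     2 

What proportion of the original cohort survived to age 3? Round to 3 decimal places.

0.060

l_3 = n_3/n_0 = 48/800 = 0.06 → 0.060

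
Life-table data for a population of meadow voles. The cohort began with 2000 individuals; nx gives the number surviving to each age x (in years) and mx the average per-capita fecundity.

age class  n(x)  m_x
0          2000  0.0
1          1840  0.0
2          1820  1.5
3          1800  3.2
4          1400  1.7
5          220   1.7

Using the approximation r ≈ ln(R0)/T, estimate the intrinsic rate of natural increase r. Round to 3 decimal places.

lx = nx/n0 = nx/2000: 1, 0.92, 0.91, 0.9, 0.7, 0.11
R0 = Σ lx·mx = 0 + 0 + 1.365 + 2.88 + 1.19 + 0.187 = 5.622
Σ x·lx·mx = 17.065; T = 17.065/5.622 = 3.0354…
r ≈ ln(R0)/T = ln(5.622)/3.0354… = 0.56885… → 0.569

0.569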